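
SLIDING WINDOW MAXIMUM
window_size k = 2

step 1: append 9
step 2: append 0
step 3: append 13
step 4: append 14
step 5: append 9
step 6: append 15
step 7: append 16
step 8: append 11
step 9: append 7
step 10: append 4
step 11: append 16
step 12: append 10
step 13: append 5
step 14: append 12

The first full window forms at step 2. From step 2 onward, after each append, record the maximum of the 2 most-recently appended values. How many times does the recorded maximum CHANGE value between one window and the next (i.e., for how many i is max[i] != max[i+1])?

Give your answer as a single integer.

step 1: append 9 -> window=[9] (not full yet)
step 2: append 0 -> window=[9, 0] -> max=9
step 3: append 13 -> window=[0, 13] -> max=13
step 4: append 14 -> window=[13, 14] -> max=14
step 5: append 9 -> window=[14, 9] -> max=14
step 6: append 15 -> window=[9, 15] -> max=15
step 7: append 16 -> window=[15, 16] -> max=16
step 8: append 11 -> window=[16, 11] -> max=16
step 9: append 7 -> window=[11, 7] -> max=11
step 10: append 4 -> window=[7, 4] -> max=7
step 11: append 16 -> window=[4, 16] -> max=16
step 12: append 10 -> window=[16, 10] -> max=16
step 13: append 5 -> window=[10, 5] -> max=10
step 14: append 12 -> window=[5, 12] -> max=12
Recorded maximums: 9 13 14 14 15 16 16 11 7 16 16 10 12
Changes between consecutive maximums: 9

Answer: 9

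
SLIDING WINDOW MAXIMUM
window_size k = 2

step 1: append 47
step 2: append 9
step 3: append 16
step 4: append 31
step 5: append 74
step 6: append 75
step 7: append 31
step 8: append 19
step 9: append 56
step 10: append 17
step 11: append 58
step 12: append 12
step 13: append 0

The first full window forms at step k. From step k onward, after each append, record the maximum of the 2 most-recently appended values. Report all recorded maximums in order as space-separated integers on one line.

Answer: 47 16 31 74 75 75 31 56 56 58 58 12

Derivation:
step 1: append 47 -> window=[47] (not full yet)
step 2: append 9 -> window=[47, 9] -> max=47
step 3: append 16 -> window=[9, 16] -> max=16
step 4: append 31 -> window=[16, 31] -> max=31
step 5: append 74 -> window=[31, 74] -> max=74
step 6: append 75 -> window=[74, 75] -> max=75
step 7: append 31 -> window=[75, 31] -> max=75
step 8: append 19 -> window=[31, 19] -> max=31
step 9: append 56 -> window=[19, 56] -> max=56
step 10: append 17 -> window=[56, 17] -> max=56
step 11: append 58 -> window=[17, 58] -> max=58
step 12: append 12 -> window=[58, 12] -> max=58
step 13: append 0 -> window=[12, 0] -> max=12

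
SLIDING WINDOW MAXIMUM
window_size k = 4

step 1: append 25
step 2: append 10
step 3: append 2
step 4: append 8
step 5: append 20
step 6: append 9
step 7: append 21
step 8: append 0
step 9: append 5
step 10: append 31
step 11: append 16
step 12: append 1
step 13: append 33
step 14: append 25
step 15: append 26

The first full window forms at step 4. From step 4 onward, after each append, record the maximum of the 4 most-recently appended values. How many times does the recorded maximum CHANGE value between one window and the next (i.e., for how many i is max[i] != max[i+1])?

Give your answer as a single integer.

step 1: append 25 -> window=[25] (not full yet)
step 2: append 10 -> window=[25, 10] (not full yet)
step 3: append 2 -> window=[25, 10, 2] (not full yet)
step 4: append 8 -> window=[25, 10, 2, 8] -> max=25
step 5: append 20 -> window=[10, 2, 8, 20] -> max=20
step 6: append 9 -> window=[2, 8, 20, 9] -> max=20
step 7: append 21 -> window=[8, 20, 9, 21] -> max=21
step 8: append 0 -> window=[20, 9, 21, 0] -> max=21
step 9: append 5 -> window=[9, 21, 0, 5] -> max=21
step 10: append 31 -> window=[21, 0, 5, 31] -> max=31
step 11: append 16 -> window=[0, 5, 31, 16] -> max=31
step 12: append 1 -> window=[5, 31, 16, 1] -> max=31
step 13: append 33 -> window=[31, 16, 1, 33] -> max=33
step 14: append 25 -> window=[16, 1, 33, 25] -> max=33
step 15: append 26 -> window=[1, 33, 25, 26] -> max=33
Recorded maximums: 25 20 20 21 21 21 31 31 31 33 33 33
Changes between consecutive maximums: 4

Answer: 4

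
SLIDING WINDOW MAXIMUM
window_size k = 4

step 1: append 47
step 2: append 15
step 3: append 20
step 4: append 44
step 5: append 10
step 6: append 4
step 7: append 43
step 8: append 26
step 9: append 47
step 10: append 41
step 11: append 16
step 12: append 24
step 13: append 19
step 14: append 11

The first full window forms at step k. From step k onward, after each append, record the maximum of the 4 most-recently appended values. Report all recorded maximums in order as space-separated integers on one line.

step 1: append 47 -> window=[47] (not full yet)
step 2: append 15 -> window=[47, 15] (not full yet)
step 3: append 20 -> window=[47, 15, 20] (not full yet)
step 4: append 44 -> window=[47, 15, 20, 44] -> max=47
step 5: append 10 -> window=[15, 20, 44, 10] -> max=44
step 6: append 4 -> window=[20, 44, 10, 4] -> max=44
step 7: append 43 -> window=[44, 10, 4, 43] -> max=44
step 8: append 26 -> window=[10, 4, 43, 26] -> max=43
step 9: append 47 -> window=[4, 43, 26, 47] -> max=47
step 10: append 41 -> window=[43, 26, 47, 41] -> max=47
step 11: append 16 -> window=[26, 47, 41, 16] -> max=47
step 12: append 24 -> window=[47, 41, 16, 24] -> max=47
step 13: append 19 -> window=[41, 16, 24, 19] -> max=41
step 14: append 11 -> window=[16, 24, 19, 11] -> max=24

Answer: 47 44 44 44 43 47 47 47 47 41 24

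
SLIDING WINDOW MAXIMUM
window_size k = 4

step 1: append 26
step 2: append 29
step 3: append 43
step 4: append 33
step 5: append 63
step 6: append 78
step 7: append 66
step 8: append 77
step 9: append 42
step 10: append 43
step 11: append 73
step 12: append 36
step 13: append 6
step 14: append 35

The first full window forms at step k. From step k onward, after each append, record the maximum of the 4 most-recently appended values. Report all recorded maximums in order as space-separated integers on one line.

step 1: append 26 -> window=[26] (not full yet)
step 2: append 29 -> window=[26, 29] (not full yet)
step 3: append 43 -> window=[26, 29, 43] (not full yet)
step 4: append 33 -> window=[26, 29, 43, 33] -> max=43
step 5: append 63 -> window=[29, 43, 33, 63] -> max=63
step 6: append 78 -> window=[43, 33, 63, 78] -> max=78
step 7: append 66 -> window=[33, 63, 78, 66] -> max=78
step 8: append 77 -> window=[63, 78, 66, 77] -> max=78
step 9: append 42 -> window=[78, 66, 77, 42] -> max=78
step 10: append 43 -> window=[66, 77, 42, 43] -> max=77
step 11: append 73 -> window=[77, 42, 43, 73] -> max=77
step 12: append 36 -> window=[42, 43, 73, 36] -> max=73
step 13: append 6 -> window=[43, 73, 36, 6] -> max=73
step 14: append 35 -> window=[73, 36, 6, 35] -> max=73

Answer: 43 63 78 78 78 78 77 77 73 73 73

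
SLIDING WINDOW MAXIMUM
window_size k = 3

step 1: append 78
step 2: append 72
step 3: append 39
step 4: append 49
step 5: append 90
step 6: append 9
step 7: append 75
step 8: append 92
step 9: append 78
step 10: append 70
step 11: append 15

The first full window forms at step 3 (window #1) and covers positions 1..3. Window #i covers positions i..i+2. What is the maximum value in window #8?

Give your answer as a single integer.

step 1: append 78 -> window=[78] (not full yet)
step 2: append 72 -> window=[78, 72] (not full yet)
step 3: append 39 -> window=[78, 72, 39] -> max=78
step 4: append 49 -> window=[72, 39, 49] -> max=72
step 5: append 90 -> window=[39, 49, 90] -> max=90
step 6: append 9 -> window=[49, 90, 9] -> max=90
step 7: append 75 -> window=[90, 9, 75] -> max=90
step 8: append 92 -> window=[9, 75, 92] -> max=92
step 9: append 78 -> window=[75, 92, 78] -> max=92
step 10: append 70 -> window=[92, 78, 70] -> max=92
Window #8 max = 92

Answer: 92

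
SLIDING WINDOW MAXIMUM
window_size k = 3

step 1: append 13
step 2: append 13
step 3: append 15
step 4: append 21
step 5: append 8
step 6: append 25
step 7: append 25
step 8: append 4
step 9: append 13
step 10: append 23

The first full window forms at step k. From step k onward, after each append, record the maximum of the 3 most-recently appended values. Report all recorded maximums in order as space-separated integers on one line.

Answer: 15 21 21 25 25 25 25 23

Derivation:
step 1: append 13 -> window=[13] (not full yet)
step 2: append 13 -> window=[13, 13] (not full yet)
step 3: append 15 -> window=[13, 13, 15] -> max=15
step 4: append 21 -> window=[13, 15, 21] -> max=21
step 5: append 8 -> window=[15, 21, 8] -> max=21
step 6: append 25 -> window=[21, 8, 25] -> max=25
step 7: append 25 -> window=[8, 25, 25] -> max=25
step 8: append 4 -> window=[25, 25, 4] -> max=25
step 9: append 13 -> window=[25, 4, 13] -> max=25
step 10: append 23 -> window=[4, 13, 23] -> max=23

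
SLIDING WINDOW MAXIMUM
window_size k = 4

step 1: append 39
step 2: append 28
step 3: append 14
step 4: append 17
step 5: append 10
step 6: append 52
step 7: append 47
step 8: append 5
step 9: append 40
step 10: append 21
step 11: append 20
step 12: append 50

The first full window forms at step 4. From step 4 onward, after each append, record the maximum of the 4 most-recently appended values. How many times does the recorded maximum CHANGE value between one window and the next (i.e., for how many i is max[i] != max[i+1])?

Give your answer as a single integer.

Answer: 5

Derivation:
step 1: append 39 -> window=[39] (not full yet)
step 2: append 28 -> window=[39, 28] (not full yet)
step 3: append 14 -> window=[39, 28, 14] (not full yet)
step 4: append 17 -> window=[39, 28, 14, 17] -> max=39
step 5: append 10 -> window=[28, 14, 17, 10] -> max=28
step 6: append 52 -> window=[14, 17, 10, 52] -> max=52
step 7: append 47 -> window=[17, 10, 52, 47] -> max=52
step 8: append 5 -> window=[10, 52, 47, 5] -> max=52
step 9: append 40 -> window=[52, 47, 5, 40] -> max=52
step 10: append 21 -> window=[47, 5, 40, 21] -> max=47
step 11: append 20 -> window=[5, 40, 21, 20] -> max=40
step 12: append 50 -> window=[40, 21, 20, 50] -> max=50
Recorded maximums: 39 28 52 52 52 52 47 40 50
Changes between consecutive maximums: 5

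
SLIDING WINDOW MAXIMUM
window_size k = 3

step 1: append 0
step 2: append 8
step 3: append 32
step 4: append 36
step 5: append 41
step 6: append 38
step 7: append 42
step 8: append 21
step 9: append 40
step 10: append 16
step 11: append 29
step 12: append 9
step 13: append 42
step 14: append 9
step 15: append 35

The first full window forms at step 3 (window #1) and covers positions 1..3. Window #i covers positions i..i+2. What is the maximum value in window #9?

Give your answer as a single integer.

step 1: append 0 -> window=[0] (not full yet)
step 2: append 8 -> window=[0, 8] (not full yet)
step 3: append 32 -> window=[0, 8, 32] -> max=32
step 4: append 36 -> window=[8, 32, 36] -> max=36
step 5: append 41 -> window=[32, 36, 41] -> max=41
step 6: append 38 -> window=[36, 41, 38] -> max=41
step 7: append 42 -> window=[41, 38, 42] -> max=42
step 8: append 21 -> window=[38, 42, 21] -> max=42
step 9: append 40 -> window=[42, 21, 40] -> max=42
step 10: append 16 -> window=[21, 40, 16] -> max=40
step 11: append 29 -> window=[40, 16, 29] -> max=40
Window #9 max = 40

Answer: 40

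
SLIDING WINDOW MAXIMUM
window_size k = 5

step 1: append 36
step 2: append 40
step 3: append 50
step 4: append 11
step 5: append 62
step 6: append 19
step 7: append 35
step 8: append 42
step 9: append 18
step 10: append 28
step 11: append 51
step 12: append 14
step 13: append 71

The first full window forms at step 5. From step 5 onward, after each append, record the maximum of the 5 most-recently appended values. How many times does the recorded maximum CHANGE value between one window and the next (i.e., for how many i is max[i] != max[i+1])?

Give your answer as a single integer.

Answer: 3

Derivation:
step 1: append 36 -> window=[36] (not full yet)
step 2: append 40 -> window=[36, 40] (not full yet)
step 3: append 50 -> window=[36, 40, 50] (not full yet)
step 4: append 11 -> window=[36, 40, 50, 11] (not full yet)
step 5: append 62 -> window=[36, 40, 50, 11, 62] -> max=62
step 6: append 19 -> window=[40, 50, 11, 62, 19] -> max=62
step 7: append 35 -> window=[50, 11, 62, 19, 35] -> max=62
step 8: append 42 -> window=[11, 62, 19, 35, 42] -> max=62
step 9: append 18 -> window=[62, 19, 35, 42, 18] -> max=62
step 10: append 28 -> window=[19, 35, 42, 18, 28] -> max=42
step 11: append 51 -> window=[35, 42, 18, 28, 51] -> max=51
step 12: append 14 -> window=[42, 18, 28, 51, 14] -> max=51
step 13: append 71 -> window=[18, 28, 51, 14, 71] -> max=71
Recorded maximums: 62 62 62 62 62 42 51 51 71
Changes between consecutive maximums: 3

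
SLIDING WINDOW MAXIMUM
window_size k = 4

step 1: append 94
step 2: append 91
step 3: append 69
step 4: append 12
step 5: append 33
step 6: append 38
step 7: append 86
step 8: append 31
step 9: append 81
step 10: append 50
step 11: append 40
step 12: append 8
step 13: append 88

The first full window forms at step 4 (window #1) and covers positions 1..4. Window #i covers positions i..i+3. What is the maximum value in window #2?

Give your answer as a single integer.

step 1: append 94 -> window=[94] (not full yet)
step 2: append 91 -> window=[94, 91] (not full yet)
step 3: append 69 -> window=[94, 91, 69] (not full yet)
step 4: append 12 -> window=[94, 91, 69, 12] -> max=94
step 5: append 33 -> window=[91, 69, 12, 33] -> max=91
Window #2 max = 91

Answer: 91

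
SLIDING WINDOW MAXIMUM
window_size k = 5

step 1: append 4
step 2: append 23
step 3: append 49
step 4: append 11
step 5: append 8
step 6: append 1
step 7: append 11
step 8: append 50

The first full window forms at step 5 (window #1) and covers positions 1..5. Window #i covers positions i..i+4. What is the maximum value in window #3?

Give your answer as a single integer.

step 1: append 4 -> window=[4] (not full yet)
step 2: append 23 -> window=[4, 23] (not full yet)
step 3: append 49 -> window=[4, 23, 49] (not full yet)
step 4: append 11 -> window=[4, 23, 49, 11] (not full yet)
step 5: append 8 -> window=[4, 23, 49, 11, 8] -> max=49
step 6: append 1 -> window=[23, 49, 11, 8, 1] -> max=49
step 7: append 11 -> window=[49, 11, 8, 1, 11] -> max=49
Window #3 max = 49

Answer: 49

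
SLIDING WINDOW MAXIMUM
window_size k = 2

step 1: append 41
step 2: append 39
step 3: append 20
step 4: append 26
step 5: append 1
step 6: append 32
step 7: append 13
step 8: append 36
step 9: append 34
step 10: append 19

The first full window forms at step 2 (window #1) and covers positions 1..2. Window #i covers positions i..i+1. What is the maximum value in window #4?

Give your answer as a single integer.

step 1: append 41 -> window=[41] (not full yet)
step 2: append 39 -> window=[41, 39] -> max=41
step 3: append 20 -> window=[39, 20] -> max=39
step 4: append 26 -> window=[20, 26] -> max=26
step 5: append 1 -> window=[26, 1] -> max=26
Window #4 max = 26

Answer: 26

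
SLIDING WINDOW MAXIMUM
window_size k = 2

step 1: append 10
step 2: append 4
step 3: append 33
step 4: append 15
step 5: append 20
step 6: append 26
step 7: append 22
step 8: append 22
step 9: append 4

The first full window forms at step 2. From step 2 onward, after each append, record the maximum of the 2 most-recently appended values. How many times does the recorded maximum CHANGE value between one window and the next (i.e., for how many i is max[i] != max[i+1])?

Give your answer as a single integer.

Answer: 4

Derivation:
step 1: append 10 -> window=[10] (not full yet)
step 2: append 4 -> window=[10, 4] -> max=10
step 3: append 33 -> window=[4, 33] -> max=33
step 4: append 15 -> window=[33, 15] -> max=33
step 5: append 20 -> window=[15, 20] -> max=20
step 6: append 26 -> window=[20, 26] -> max=26
step 7: append 22 -> window=[26, 22] -> max=26
step 8: append 22 -> window=[22, 22] -> max=22
step 9: append 4 -> window=[22, 4] -> max=22
Recorded maximums: 10 33 33 20 26 26 22 22
Changes between consecutive maximums: 4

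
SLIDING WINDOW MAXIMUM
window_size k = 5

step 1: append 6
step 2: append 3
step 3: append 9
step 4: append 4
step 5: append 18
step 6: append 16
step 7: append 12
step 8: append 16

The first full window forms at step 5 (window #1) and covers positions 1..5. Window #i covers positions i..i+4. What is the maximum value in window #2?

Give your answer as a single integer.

step 1: append 6 -> window=[6] (not full yet)
step 2: append 3 -> window=[6, 3] (not full yet)
step 3: append 9 -> window=[6, 3, 9] (not full yet)
step 4: append 4 -> window=[6, 3, 9, 4] (not full yet)
step 5: append 18 -> window=[6, 3, 9, 4, 18] -> max=18
step 6: append 16 -> window=[3, 9, 4, 18, 16] -> max=18
Window #2 max = 18

Answer: 18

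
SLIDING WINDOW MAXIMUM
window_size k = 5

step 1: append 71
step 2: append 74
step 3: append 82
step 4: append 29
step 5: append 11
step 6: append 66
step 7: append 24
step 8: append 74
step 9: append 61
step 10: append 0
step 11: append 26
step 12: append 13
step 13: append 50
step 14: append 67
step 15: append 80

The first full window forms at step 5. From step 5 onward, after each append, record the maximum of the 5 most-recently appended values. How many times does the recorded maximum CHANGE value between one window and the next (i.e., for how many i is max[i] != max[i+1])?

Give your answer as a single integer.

Answer: 4

Derivation:
step 1: append 71 -> window=[71] (not full yet)
step 2: append 74 -> window=[71, 74] (not full yet)
step 3: append 82 -> window=[71, 74, 82] (not full yet)
step 4: append 29 -> window=[71, 74, 82, 29] (not full yet)
step 5: append 11 -> window=[71, 74, 82, 29, 11] -> max=82
step 6: append 66 -> window=[74, 82, 29, 11, 66] -> max=82
step 7: append 24 -> window=[82, 29, 11, 66, 24] -> max=82
step 8: append 74 -> window=[29, 11, 66, 24, 74] -> max=74
step 9: append 61 -> window=[11, 66, 24, 74, 61] -> max=74
step 10: append 0 -> window=[66, 24, 74, 61, 0] -> max=74
step 11: append 26 -> window=[24, 74, 61, 0, 26] -> max=74
step 12: append 13 -> window=[74, 61, 0, 26, 13] -> max=74
step 13: append 50 -> window=[61, 0, 26, 13, 50] -> max=61
step 14: append 67 -> window=[0, 26, 13, 50, 67] -> max=67
step 15: append 80 -> window=[26, 13, 50, 67, 80] -> max=80
Recorded maximums: 82 82 82 74 74 74 74 74 61 67 80
Changes between consecutive maximums: 4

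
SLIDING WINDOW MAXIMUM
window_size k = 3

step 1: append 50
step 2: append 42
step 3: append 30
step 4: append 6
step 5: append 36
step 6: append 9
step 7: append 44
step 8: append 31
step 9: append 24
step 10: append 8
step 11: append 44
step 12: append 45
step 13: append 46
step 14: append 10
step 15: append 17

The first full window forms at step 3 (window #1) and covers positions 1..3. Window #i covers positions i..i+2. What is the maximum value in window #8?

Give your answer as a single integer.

Answer: 31

Derivation:
step 1: append 50 -> window=[50] (not full yet)
step 2: append 42 -> window=[50, 42] (not full yet)
step 3: append 30 -> window=[50, 42, 30] -> max=50
step 4: append 6 -> window=[42, 30, 6] -> max=42
step 5: append 36 -> window=[30, 6, 36] -> max=36
step 6: append 9 -> window=[6, 36, 9] -> max=36
step 7: append 44 -> window=[36, 9, 44] -> max=44
step 8: append 31 -> window=[9, 44, 31] -> max=44
step 9: append 24 -> window=[44, 31, 24] -> max=44
step 10: append 8 -> window=[31, 24, 8] -> max=31
Window #8 max = 31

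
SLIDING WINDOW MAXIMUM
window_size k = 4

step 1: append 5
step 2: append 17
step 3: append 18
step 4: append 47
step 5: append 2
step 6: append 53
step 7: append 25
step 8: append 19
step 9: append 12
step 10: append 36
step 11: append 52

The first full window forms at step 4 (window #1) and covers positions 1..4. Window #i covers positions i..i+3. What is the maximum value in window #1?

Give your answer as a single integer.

Answer: 47

Derivation:
step 1: append 5 -> window=[5] (not full yet)
step 2: append 17 -> window=[5, 17] (not full yet)
step 3: append 18 -> window=[5, 17, 18] (not full yet)
step 4: append 47 -> window=[5, 17, 18, 47] -> max=47
Window #1 max = 47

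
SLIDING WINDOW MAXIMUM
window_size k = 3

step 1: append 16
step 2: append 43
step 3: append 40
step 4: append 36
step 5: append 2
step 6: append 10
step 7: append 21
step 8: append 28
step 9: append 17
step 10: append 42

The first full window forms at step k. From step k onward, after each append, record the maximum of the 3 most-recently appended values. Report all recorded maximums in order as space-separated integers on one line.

step 1: append 16 -> window=[16] (not full yet)
step 2: append 43 -> window=[16, 43] (not full yet)
step 3: append 40 -> window=[16, 43, 40] -> max=43
step 4: append 36 -> window=[43, 40, 36] -> max=43
step 5: append 2 -> window=[40, 36, 2] -> max=40
step 6: append 10 -> window=[36, 2, 10] -> max=36
step 7: append 21 -> window=[2, 10, 21] -> max=21
step 8: append 28 -> window=[10, 21, 28] -> max=28
step 9: append 17 -> window=[21, 28, 17] -> max=28
step 10: append 42 -> window=[28, 17, 42] -> max=42

Answer: 43 43 40 36 21 28 28 42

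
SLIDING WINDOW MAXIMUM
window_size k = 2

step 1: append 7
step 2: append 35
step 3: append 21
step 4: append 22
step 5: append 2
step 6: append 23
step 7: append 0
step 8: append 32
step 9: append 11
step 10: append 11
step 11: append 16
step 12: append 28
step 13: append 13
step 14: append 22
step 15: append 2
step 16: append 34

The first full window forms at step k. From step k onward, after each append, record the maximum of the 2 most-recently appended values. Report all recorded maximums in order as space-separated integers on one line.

step 1: append 7 -> window=[7] (not full yet)
step 2: append 35 -> window=[7, 35] -> max=35
step 3: append 21 -> window=[35, 21] -> max=35
step 4: append 22 -> window=[21, 22] -> max=22
step 5: append 2 -> window=[22, 2] -> max=22
step 6: append 23 -> window=[2, 23] -> max=23
step 7: append 0 -> window=[23, 0] -> max=23
step 8: append 32 -> window=[0, 32] -> max=32
step 9: append 11 -> window=[32, 11] -> max=32
step 10: append 11 -> window=[11, 11] -> max=11
step 11: append 16 -> window=[11, 16] -> max=16
step 12: append 28 -> window=[16, 28] -> max=28
step 13: append 13 -> window=[28, 13] -> max=28
step 14: append 22 -> window=[13, 22] -> max=22
step 15: append 2 -> window=[22, 2] -> max=22
step 16: append 34 -> window=[2, 34] -> max=34

Answer: 35 35 22 22 23 23 32 32 11 16 28 28 22 22 34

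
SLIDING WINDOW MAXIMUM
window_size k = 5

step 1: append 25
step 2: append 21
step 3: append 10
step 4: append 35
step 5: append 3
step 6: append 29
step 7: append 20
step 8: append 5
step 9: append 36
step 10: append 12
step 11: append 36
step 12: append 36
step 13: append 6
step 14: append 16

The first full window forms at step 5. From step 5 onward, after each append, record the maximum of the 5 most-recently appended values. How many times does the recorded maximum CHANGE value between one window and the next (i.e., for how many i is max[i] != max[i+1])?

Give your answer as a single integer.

Answer: 1

Derivation:
step 1: append 25 -> window=[25] (not full yet)
step 2: append 21 -> window=[25, 21] (not full yet)
step 3: append 10 -> window=[25, 21, 10] (not full yet)
step 4: append 35 -> window=[25, 21, 10, 35] (not full yet)
step 5: append 3 -> window=[25, 21, 10, 35, 3] -> max=35
step 6: append 29 -> window=[21, 10, 35, 3, 29] -> max=35
step 7: append 20 -> window=[10, 35, 3, 29, 20] -> max=35
step 8: append 5 -> window=[35, 3, 29, 20, 5] -> max=35
step 9: append 36 -> window=[3, 29, 20, 5, 36] -> max=36
step 10: append 12 -> window=[29, 20, 5, 36, 12] -> max=36
step 11: append 36 -> window=[20, 5, 36, 12, 36] -> max=36
step 12: append 36 -> window=[5, 36, 12, 36, 36] -> max=36
step 13: append 6 -> window=[36, 12, 36, 36, 6] -> max=36
step 14: append 16 -> window=[12, 36, 36, 6, 16] -> max=36
Recorded maximums: 35 35 35 35 36 36 36 36 36 36
Changes between consecutive maximums: 1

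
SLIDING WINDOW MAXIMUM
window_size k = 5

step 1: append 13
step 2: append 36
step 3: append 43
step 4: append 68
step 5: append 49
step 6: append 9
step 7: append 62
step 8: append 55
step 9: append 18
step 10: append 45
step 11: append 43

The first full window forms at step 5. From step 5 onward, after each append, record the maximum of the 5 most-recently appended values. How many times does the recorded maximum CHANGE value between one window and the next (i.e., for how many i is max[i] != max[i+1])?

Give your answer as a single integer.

step 1: append 13 -> window=[13] (not full yet)
step 2: append 36 -> window=[13, 36] (not full yet)
step 3: append 43 -> window=[13, 36, 43] (not full yet)
step 4: append 68 -> window=[13, 36, 43, 68] (not full yet)
step 5: append 49 -> window=[13, 36, 43, 68, 49] -> max=68
step 6: append 9 -> window=[36, 43, 68, 49, 9] -> max=68
step 7: append 62 -> window=[43, 68, 49, 9, 62] -> max=68
step 8: append 55 -> window=[68, 49, 9, 62, 55] -> max=68
step 9: append 18 -> window=[49, 9, 62, 55, 18] -> max=62
step 10: append 45 -> window=[9, 62, 55, 18, 45] -> max=62
step 11: append 43 -> window=[62, 55, 18, 45, 43] -> max=62
Recorded maximums: 68 68 68 68 62 62 62
Changes between consecutive maximums: 1

Answer: 1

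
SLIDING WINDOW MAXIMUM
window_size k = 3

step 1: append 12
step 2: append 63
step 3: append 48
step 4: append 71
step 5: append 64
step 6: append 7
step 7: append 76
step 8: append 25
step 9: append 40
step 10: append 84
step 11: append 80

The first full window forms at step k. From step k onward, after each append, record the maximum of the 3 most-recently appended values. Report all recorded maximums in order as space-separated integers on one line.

Answer: 63 71 71 71 76 76 76 84 84

Derivation:
step 1: append 12 -> window=[12] (not full yet)
step 2: append 63 -> window=[12, 63] (not full yet)
step 3: append 48 -> window=[12, 63, 48] -> max=63
step 4: append 71 -> window=[63, 48, 71] -> max=71
step 5: append 64 -> window=[48, 71, 64] -> max=71
step 6: append 7 -> window=[71, 64, 7] -> max=71
step 7: append 76 -> window=[64, 7, 76] -> max=76
step 8: append 25 -> window=[7, 76, 25] -> max=76
step 9: append 40 -> window=[76, 25, 40] -> max=76
step 10: append 84 -> window=[25, 40, 84] -> max=84
step 11: append 80 -> window=[40, 84, 80] -> max=84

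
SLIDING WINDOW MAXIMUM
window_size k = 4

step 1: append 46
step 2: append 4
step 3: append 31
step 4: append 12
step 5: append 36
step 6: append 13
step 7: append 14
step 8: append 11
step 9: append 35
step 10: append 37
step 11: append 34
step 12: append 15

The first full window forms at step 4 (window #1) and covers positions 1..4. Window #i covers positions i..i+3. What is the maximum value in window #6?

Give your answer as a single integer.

Answer: 35

Derivation:
step 1: append 46 -> window=[46] (not full yet)
step 2: append 4 -> window=[46, 4] (not full yet)
step 3: append 31 -> window=[46, 4, 31] (not full yet)
step 4: append 12 -> window=[46, 4, 31, 12] -> max=46
step 5: append 36 -> window=[4, 31, 12, 36] -> max=36
step 6: append 13 -> window=[31, 12, 36, 13] -> max=36
step 7: append 14 -> window=[12, 36, 13, 14] -> max=36
step 8: append 11 -> window=[36, 13, 14, 11] -> max=36
step 9: append 35 -> window=[13, 14, 11, 35] -> max=35
Window #6 max = 35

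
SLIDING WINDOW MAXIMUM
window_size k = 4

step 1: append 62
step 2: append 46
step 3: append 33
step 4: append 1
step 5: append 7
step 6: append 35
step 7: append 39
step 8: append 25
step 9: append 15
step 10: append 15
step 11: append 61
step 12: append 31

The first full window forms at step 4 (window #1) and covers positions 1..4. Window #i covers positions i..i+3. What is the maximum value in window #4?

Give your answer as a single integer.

Answer: 39

Derivation:
step 1: append 62 -> window=[62] (not full yet)
step 2: append 46 -> window=[62, 46] (not full yet)
step 3: append 33 -> window=[62, 46, 33] (not full yet)
step 4: append 1 -> window=[62, 46, 33, 1] -> max=62
step 5: append 7 -> window=[46, 33, 1, 7] -> max=46
step 6: append 35 -> window=[33, 1, 7, 35] -> max=35
step 7: append 39 -> window=[1, 7, 35, 39] -> max=39
Window #4 max = 39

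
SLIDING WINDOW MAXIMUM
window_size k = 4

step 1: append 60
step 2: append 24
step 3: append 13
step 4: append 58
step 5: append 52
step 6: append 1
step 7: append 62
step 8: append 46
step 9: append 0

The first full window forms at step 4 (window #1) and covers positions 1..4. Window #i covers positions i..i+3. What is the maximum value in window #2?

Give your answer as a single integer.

Answer: 58

Derivation:
step 1: append 60 -> window=[60] (not full yet)
step 2: append 24 -> window=[60, 24] (not full yet)
step 3: append 13 -> window=[60, 24, 13] (not full yet)
step 4: append 58 -> window=[60, 24, 13, 58] -> max=60
step 5: append 52 -> window=[24, 13, 58, 52] -> max=58
Window #2 max = 58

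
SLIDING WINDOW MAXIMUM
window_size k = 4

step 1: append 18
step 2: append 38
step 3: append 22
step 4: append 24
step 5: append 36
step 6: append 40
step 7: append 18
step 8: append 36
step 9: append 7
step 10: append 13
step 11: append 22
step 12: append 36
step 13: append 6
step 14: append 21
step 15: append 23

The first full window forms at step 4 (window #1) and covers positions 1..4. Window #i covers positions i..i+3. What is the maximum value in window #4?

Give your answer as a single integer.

step 1: append 18 -> window=[18] (not full yet)
step 2: append 38 -> window=[18, 38] (not full yet)
step 3: append 22 -> window=[18, 38, 22] (not full yet)
step 4: append 24 -> window=[18, 38, 22, 24] -> max=38
step 5: append 36 -> window=[38, 22, 24, 36] -> max=38
step 6: append 40 -> window=[22, 24, 36, 40] -> max=40
step 7: append 18 -> window=[24, 36, 40, 18] -> max=40
Window #4 max = 40

Answer: 40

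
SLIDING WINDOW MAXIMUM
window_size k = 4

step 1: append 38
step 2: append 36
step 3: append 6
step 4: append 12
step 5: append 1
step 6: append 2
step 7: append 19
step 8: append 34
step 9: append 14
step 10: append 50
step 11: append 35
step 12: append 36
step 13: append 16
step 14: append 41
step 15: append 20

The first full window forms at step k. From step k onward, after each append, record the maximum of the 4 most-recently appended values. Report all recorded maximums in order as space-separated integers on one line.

Answer: 38 36 12 19 34 34 50 50 50 50 41 41

Derivation:
step 1: append 38 -> window=[38] (not full yet)
step 2: append 36 -> window=[38, 36] (not full yet)
step 3: append 6 -> window=[38, 36, 6] (not full yet)
step 4: append 12 -> window=[38, 36, 6, 12] -> max=38
step 5: append 1 -> window=[36, 6, 12, 1] -> max=36
step 6: append 2 -> window=[6, 12, 1, 2] -> max=12
step 7: append 19 -> window=[12, 1, 2, 19] -> max=19
step 8: append 34 -> window=[1, 2, 19, 34] -> max=34
step 9: append 14 -> window=[2, 19, 34, 14] -> max=34
step 10: append 50 -> window=[19, 34, 14, 50] -> max=50
step 11: append 35 -> window=[34, 14, 50, 35] -> max=50
step 12: append 36 -> window=[14, 50, 35, 36] -> max=50
step 13: append 16 -> window=[50, 35, 36, 16] -> max=50
step 14: append 41 -> window=[35, 36, 16, 41] -> max=41
step 15: append 20 -> window=[36, 16, 41, 20] -> max=41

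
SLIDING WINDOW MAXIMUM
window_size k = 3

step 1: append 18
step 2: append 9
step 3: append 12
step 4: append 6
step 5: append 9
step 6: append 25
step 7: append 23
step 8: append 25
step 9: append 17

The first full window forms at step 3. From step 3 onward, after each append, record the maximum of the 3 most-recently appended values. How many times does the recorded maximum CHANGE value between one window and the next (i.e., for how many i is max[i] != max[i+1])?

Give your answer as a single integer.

Answer: 2

Derivation:
step 1: append 18 -> window=[18] (not full yet)
step 2: append 9 -> window=[18, 9] (not full yet)
step 3: append 12 -> window=[18, 9, 12] -> max=18
step 4: append 6 -> window=[9, 12, 6] -> max=12
step 5: append 9 -> window=[12, 6, 9] -> max=12
step 6: append 25 -> window=[6, 9, 25] -> max=25
step 7: append 23 -> window=[9, 25, 23] -> max=25
step 8: append 25 -> window=[25, 23, 25] -> max=25
step 9: append 17 -> window=[23, 25, 17] -> max=25
Recorded maximums: 18 12 12 25 25 25 25
Changes between consecutive maximums: 2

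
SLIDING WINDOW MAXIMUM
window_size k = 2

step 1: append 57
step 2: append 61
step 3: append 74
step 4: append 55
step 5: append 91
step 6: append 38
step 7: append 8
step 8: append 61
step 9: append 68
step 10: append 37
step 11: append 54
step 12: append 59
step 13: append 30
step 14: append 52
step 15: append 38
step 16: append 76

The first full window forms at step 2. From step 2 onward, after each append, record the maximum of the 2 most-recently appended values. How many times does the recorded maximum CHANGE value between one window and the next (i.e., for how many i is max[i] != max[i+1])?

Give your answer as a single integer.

step 1: append 57 -> window=[57] (not full yet)
step 2: append 61 -> window=[57, 61] -> max=61
step 3: append 74 -> window=[61, 74] -> max=74
step 4: append 55 -> window=[74, 55] -> max=74
step 5: append 91 -> window=[55, 91] -> max=91
step 6: append 38 -> window=[91, 38] -> max=91
step 7: append 8 -> window=[38, 8] -> max=38
step 8: append 61 -> window=[8, 61] -> max=61
step 9: append 68 -> window=[61, 68] -> max=68
step 10: append 37 -> window=[68, 37] -> max=68
step 11: append 54 -> window=[37, 54] -> max=54
step 12: append 59 -> window=[54, 59] -> max=59
step 13: append 30 -> window=[59, 30] -> max=59
step 14: append 52 -> window=[30, 52] -> max=52
step 15: append 38 -> window=[52, 38] -> max=52
step 16: append 76 -> window=[38, 76] -> max=76
Recorded maximums: 61 74 74 91 91 38 61 68 68 54 59 59 52 52 76
Changes between consecutive maximums: 9

Answer: 9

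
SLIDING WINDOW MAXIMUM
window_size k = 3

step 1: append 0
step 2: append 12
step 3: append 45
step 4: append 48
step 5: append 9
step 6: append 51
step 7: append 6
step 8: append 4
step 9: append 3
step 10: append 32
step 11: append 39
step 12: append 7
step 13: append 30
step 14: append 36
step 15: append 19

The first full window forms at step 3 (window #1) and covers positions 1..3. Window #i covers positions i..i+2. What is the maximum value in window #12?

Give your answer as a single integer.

Answer: 36

Derivation:
step 1: append 0 -> window=[0] (not full yet)
step 2: append 12 -> window=[0, 12] (not full yet)
step 3: append 45 -> window=[0, 12, 45] -> max=45
step 4: append 48 -> window=[12, 45, 48] -> max=48
step 5: append 9 -> window=[45, 48, 9] -> max=48
step 6: append 51 -> window=[48, 9, 51] -> max=51
step 7: append 6 -> window=[9, 51, 6] -> max=51
step 8: append 4 -> window=[51, 6, 4] -> max=51
step 9: append 3 -> window=[6, 4, 3] -> max=6
step 10: append 32 -> window=[4, 3, 32] -> max=32
step 11: append 39 -> window=[3, 32, 39] -> max=39
step 12: append 7 -> window=[32, 39, 7] -> max=39
step 13: append 30 -> window=[39, 7, 30] -> max=39
step 14: append 36 -> window=[7, 30, 36] -> max=36
Window #12 max = 36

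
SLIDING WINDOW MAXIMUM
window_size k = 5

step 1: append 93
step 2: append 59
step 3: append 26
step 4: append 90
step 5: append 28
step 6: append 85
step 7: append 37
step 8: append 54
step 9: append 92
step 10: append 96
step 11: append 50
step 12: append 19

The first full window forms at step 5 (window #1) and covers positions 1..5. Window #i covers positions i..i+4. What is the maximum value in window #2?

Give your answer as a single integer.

step 1: append 93 -> window=[93] (not full yet)
step 2: append 59 -> window=[93, 59] (not full yet)
step 3: append 26 -> window=[93, 59, 26] (not full yet)
step 4: append 90 -> window=[93, 59, 26, 90] (not full yet)
step 5: append 28 -> window=[93, 59, 26, 90, 28] -> max=93
step 6: append 85 -> window=[59, 26, 90, 28, 85] -> max=90
Window #2 max = 90

Answer: 90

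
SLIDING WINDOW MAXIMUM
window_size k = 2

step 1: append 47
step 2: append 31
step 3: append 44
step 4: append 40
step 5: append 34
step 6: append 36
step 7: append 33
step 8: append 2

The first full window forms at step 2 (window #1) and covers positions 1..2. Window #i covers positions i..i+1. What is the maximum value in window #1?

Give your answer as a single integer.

step 1: append 47 -> window=[47] (not full yet)
step 2: append 31 -> window=[47, 31] -> max=47
Window #1 max = 47

Answer: 47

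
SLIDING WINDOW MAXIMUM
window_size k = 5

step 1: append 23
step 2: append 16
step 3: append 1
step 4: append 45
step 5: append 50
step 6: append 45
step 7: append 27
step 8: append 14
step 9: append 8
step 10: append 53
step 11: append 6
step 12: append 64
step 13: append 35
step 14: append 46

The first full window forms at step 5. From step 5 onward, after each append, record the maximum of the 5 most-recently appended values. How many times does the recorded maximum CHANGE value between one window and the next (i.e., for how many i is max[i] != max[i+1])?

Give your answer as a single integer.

Answer: 2

Derivation:
step 1: append 23 -> window=[23] (not full yet)
step 2: append 16 -> window=[23, 16] (not full yet)
step 3: append 1 -> window=[23, 16, 1] (not full yet)
step 4: append 45 -> window=[23, 16, 1, 45] (not full yet)
step 5: append 50 -> window=[23, 16, 1, 45, 50] -> max=50
step 6: append 45 -> window=[16, 1, 45, 50, 45] -> max=50
step 7: append 27 -> window=[1, 45, 50, 45, 27] -> max=50
step 8: append 14 -> window=[45, 50, 45, 27, 14] -> max=50
step 9: append 8 -> window=[50, 45, 27, 14, 8] -> max=50
step 10: append 53 -> window=[45, 27, 14, 8, 53] -> max=53
step 11: append 6 -> window=[27, 14, 8, 53, 6] -> max=53
step 12: append 64 -> window=[14, 8, 53, 6, 64] -> max=64
step 13: append 35 -> window=[8, 53, 6, 64, 35] -> max=64
step 14: append 46 -> window=[53, 6, 64, 35, 46] -> max=64
Recorded maximums: 50 50 50 50 50 53 53 64 64 64
Changes between consecutive maximums: 2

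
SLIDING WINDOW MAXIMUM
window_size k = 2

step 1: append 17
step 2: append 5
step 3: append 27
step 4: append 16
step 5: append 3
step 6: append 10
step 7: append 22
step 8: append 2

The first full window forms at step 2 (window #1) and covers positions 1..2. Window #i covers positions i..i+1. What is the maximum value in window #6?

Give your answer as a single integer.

step 1: append 17 -> window=[17] (not full yet)
step 2: append 5 -> window=[17, 5] -> max=17
step 3: append 27 -> window=[5, 27] -> max=27
step 4: append 16 -> window=[27, 16] -> max=27
step 5: append 3 -> window=[16, 3] -> max=16
step 6: append 10 -> window=[3, 10] -> max=10
step 7: append 22 -> window=[10, 22] -> max=22
Window #6 max = 22

Answer: 22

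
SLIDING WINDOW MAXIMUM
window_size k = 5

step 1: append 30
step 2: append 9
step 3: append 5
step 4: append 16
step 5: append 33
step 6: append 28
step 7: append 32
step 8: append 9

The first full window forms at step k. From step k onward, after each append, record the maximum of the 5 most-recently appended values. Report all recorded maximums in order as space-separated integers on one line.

Answer: 33 33 33 33

Derivation:
step 1: append 30 -> window=[30] (not full yet)
step 2: append 9 -> window=[30, 9] (not full yet)
step 3: append 5 -> window=[30, 9, 5] (not full yet)
step 4: append 16 -> window=[30, 9, 5, 16] (not full yet)
step 5: append 33 -> window=[30, 9, 5, 16, 33] -> max=33
step 6: append 28 -> window=[9, 5, 16, 33, 28] -> max=33
step 7: append 32 -> window=[5, 16, 33, 28, 32] -> max=33
step 8: append 9 -> window=[16, 33, 28, 32, 9] -> max=33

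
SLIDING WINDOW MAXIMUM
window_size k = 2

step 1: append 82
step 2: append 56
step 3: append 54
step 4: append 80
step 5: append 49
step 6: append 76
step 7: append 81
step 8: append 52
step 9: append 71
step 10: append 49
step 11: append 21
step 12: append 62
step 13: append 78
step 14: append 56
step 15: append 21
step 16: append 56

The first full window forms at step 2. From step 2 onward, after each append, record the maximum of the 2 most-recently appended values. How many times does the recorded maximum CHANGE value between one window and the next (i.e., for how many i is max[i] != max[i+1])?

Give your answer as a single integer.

step 1: append 82 -> window=[82] (not full yet)
step 2: append 56 -> window=[82, 56] -> max=82
step 3: append 54 -> window=[56, 54] -> max=56
step 4: append 80 -> window=[54, 80] -> max=80
step 5: append 49 -> window=[80, 49] -> max=80
step 6: append 76 -> window=[49, 76] -> max=76
step 7: append 81 -> window=[76, 81] -> max=81
step 8: append 52 -> window=[81, 52] -> max=81
step 9: append 71 -> window=[52, 71] -> max=71
step 10: append 49 -> window=[71, 49] -> max=71
step 11: append 21 -> window=[49, 21] -> max=49
step 12: append 62 -> window=[21, 62] -> max=62
step 13: append 78 -> window=[62, 78] -> max=78
step 14: append 56 -> window=[78, 56] -> max=78
step 15: append 21 -> window=[56, 21] -> max=56
step 16: append 56 -> window=[21, 56] -> max=56
Recorded maximums: 82 56 80 80 76 81 81 71 71 49 62 78 78 56 56
Changes between consecutive maximums: 9

Answer: 9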